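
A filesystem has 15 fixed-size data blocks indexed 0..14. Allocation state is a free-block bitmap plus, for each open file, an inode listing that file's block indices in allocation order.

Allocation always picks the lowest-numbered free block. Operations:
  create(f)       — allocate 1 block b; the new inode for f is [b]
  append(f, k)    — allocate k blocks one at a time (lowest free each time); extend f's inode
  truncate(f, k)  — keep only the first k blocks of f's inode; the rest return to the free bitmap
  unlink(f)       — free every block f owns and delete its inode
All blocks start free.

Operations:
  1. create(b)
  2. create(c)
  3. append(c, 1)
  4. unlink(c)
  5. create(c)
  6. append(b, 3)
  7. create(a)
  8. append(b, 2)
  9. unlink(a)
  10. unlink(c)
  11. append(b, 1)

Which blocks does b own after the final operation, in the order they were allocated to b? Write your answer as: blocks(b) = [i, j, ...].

create(b): bitmap=F.............. | b=[0]
create(c): bitmap=FF............. | b=[0] c=[1]
append(c, 1): bitmap=FFF............ | b=[0] c=[1, 2]
unlink(c): bitmap=F.............. | b=[0]
create(c): bitmap=FF............. | b=[0] c=[1]
append(b, 3): bitmap=FFFFF.......... | b=[0, 2, 3, 4] c=[1]
create(a): bitmap=FFFFFF......... | a=[5] b=[0, 2, 3, 4] c=[1]
append(b, 2): bitmap=FFFFFFFF....... | a=[5] b=[0, 2, 3, 4, 6, 7] c=[1]
unlink(a): bitmap=FFFFF.FF....... | b=[0, 2, 3, 4, 6, 7] c=[1]
unlink(c): bitmap=F.FFF.FF....... | b=[0, 2, 3, 4, 6, 7]
append(b, 1): bitmap=FFFFF.FF....... | b=[0, 2, 3, 4, 6, 7, 1]

blocks(b) = [0, 2, 3, 4, 6, 7, 1]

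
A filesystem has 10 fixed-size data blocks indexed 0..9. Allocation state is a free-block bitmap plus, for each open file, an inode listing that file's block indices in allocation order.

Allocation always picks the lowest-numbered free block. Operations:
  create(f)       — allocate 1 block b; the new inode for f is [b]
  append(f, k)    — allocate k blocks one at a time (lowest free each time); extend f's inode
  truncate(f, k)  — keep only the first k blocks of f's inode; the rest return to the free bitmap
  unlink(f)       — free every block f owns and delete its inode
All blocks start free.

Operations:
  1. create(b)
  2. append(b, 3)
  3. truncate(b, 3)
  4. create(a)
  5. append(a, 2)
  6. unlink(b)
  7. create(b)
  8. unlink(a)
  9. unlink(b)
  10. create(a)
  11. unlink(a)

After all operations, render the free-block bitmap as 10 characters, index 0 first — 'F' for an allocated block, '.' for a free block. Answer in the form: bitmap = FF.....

create(b): bitmap=F......... | b=[0]
append(b, 3): bitmap=FFFF...... | b=[0, 1, 2, 3]
truncate(b, 3): bitmap=FFF....... | b=[0, 1, 2]
create(a): bitmap=FFFF...... | a=[3] b=[0, 1, 2]
append(a, 2): bitmap=FFFFFF.... | a=[3, 4, 5] b=[0, 1, 2]
unlink(b): bitmap=...FFF.... | a=[3, 4, 5]
create(b): bitmap=F..FFF.... | a=[3, 4, 5] b=[0]
unlink(a): bitmap=F......... | b=[0]
unlink(b): bitmap=.......... | 
create(a): bitmap=F......... | a=[0]
unlink(a): bitmap=.......... | 

bitmap = ..........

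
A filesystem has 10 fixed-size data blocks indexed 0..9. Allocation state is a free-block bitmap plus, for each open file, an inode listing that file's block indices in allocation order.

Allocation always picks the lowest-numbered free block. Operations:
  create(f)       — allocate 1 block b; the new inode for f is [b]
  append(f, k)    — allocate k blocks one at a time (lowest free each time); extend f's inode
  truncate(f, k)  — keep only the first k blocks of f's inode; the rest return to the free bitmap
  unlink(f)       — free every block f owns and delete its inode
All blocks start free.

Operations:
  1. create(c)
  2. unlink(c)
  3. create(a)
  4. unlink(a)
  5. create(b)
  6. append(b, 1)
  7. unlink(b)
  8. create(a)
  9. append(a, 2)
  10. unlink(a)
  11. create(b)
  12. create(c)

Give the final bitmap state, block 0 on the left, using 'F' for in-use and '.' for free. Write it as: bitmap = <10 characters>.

bitmap = FF........

  1. create(c)  ⇒  F.........  {c→[0]}
  2. unlink(c)  ⇒  ..........  {}
  3. create(a)  ⇒  F.........  {a→[0]}
  4. unlink(a)  ⇒  ..........  {}
  5. create(b)  ⇒  F.........  {b→[0]}
  6. append(b, 1)  ⇒  FF........  {b→[0, 1]}
  7. unlink(b)  ⇒  ..........  {}
  8. create(a)  ⇒  F.........  {a→[0]}
  9. append(a, 2)  ⇒  FFF.......  {a→[0, 1, 2]}
  10. unlink(a)  ⇒  ..........  {}
  11. create(b)  ⇒  F.........  {b→[0]}
  12. create(c)  ⇒  FF........  {b→[0]; c→[1]}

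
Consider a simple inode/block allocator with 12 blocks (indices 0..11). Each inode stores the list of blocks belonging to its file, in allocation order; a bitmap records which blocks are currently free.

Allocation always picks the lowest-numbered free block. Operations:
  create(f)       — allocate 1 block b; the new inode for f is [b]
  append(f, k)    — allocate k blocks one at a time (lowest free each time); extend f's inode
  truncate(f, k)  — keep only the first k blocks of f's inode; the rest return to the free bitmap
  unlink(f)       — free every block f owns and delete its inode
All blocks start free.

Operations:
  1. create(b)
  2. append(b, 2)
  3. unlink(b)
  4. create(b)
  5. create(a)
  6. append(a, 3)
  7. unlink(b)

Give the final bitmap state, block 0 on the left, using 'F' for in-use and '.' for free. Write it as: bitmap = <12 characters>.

  1. create(b)  ⇒  F...........  {b→[0]}
  2. append(b, 2)  ⇒  FFF.........  {b→[0, 1, 2]}
  3. unlink(b)  ⇒  ............  {}
  4. create(b)  ⇒  F...........  {b→[0]}
  5. create(a)  ⇒  FF..........  {a→[1]; b→[0]}
  6. append(a, 3)  ⇒  FFFFF.......  {a→[1, 2, 3, 4]; b→[0]}
  7. unlink(b)  ⇒  .FFFF.......  {a→[1, 2, 3, 4]}

bitmap = .FFFF.......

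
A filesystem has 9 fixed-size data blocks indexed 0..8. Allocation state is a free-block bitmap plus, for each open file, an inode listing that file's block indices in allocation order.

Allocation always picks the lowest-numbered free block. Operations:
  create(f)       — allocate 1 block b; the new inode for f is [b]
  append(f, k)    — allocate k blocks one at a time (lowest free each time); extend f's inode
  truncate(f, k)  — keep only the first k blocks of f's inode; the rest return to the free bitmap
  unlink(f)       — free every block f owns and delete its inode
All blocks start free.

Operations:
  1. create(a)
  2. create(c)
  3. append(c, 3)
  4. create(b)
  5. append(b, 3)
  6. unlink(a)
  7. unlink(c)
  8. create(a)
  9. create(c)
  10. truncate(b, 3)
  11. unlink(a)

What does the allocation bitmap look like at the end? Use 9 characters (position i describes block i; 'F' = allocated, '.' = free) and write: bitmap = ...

bitmap = .F...FFF.

create(a): bitmap=F........ | a=[0]
create(c): bitmap=FF....... | a=[0] c=[1]
append(c, 3): bitmap=FFFFF.... | a=[0] c=[1, 2, 3, 4]
create(b): bitmap=FFFFFF... | a=[0] b=[5] c=[1, 2, 3, 4]
append(b, 3): bitmap=FFFFFFFFF | a=[0] b=[5, 6, 7, 8] c=[1, 2, 3, 4]
unlink(a): bitmap=.FFFFFFFF | b=[5, 6, 7, 8] c=[1, 2, 3, 4]
unlink(c): bitmap=.....FFFF | b=[5, 6, 7, 8]
create(a): bitmap=F....FFFF | a=[0] b=[5, 6, 7, 8]
create(c): bitmap=FF...FFFF | a=[0] b=[5, 6, 7, 8] c=[1]
truncate(b, 3): bitmap=FF...FFF. | a=[0] b=[5, 6, 7] c=[1]
unlink(a): bitmap=.F...FFF. | b=[5, 6, 7] c=[1]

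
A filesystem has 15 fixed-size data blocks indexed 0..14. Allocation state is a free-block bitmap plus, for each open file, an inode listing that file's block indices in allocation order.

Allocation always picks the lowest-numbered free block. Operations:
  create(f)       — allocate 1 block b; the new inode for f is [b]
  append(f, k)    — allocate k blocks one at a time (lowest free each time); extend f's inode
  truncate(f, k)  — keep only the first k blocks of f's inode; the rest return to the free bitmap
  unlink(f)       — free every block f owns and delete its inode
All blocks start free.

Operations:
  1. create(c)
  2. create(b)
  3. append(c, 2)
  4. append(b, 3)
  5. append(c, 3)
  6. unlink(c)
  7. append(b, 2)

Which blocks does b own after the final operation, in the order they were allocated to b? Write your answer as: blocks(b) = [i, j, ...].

create(c): bitmap=F.............. | c=[0]
create(b): bitmap=FF............. | b=[1] c=[0]
append(c, 2): bitmap=FFFF........... | b=[1] c=[0, 2, 3]
append(b, 3): bitmap=FFFFFFF........ | b=[1, 4, 5, 6] c=[0, 2, 3]
append(c, 3): bitmap=FFFFFFFFFF..... | b=[1, 4, 5, 6] c=[0, 2, 3, 7, 8, 9]
unlink(c): bitmap=.F..FFF........ | b=[1, 4, 5, 6]
append(b, 2): bitmap=FFF.FFF........ | b=[1, 4, 5, 6, 0, 2]

blocks(b) = [1, 4, 5, 6, 0, 2]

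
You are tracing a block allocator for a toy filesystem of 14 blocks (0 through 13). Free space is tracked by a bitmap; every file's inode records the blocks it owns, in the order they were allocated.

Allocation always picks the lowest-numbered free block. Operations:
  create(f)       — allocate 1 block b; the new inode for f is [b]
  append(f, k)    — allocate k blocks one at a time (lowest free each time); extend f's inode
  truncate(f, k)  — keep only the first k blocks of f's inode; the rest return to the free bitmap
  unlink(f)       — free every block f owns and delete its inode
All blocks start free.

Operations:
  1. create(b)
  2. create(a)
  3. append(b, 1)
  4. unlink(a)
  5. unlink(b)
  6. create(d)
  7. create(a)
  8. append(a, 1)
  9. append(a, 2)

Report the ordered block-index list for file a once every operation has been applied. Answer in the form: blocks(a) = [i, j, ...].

[1] create(b) — b=0 (map F.............)
[2] create(a) — a=1 b=0 (map FF............)
[3] append(b, 1) — a=1 b=0,2 (map FFF...........)
[4] unlink(a) — b=0,2 (map F.F...........)
[5] unlink(b) —  (map ..............)
[6] create(d) — d=0 (map F.............)
[7] create(a) — a=1 d=0 (map FF............)
[8] append(a, 1) — a=1,2 d=0 (map FFF...........)
[9] append(a, 2) — a=1,2,3,4 d=0 (map FFFFF.........)

blocks(a) = [1, 2, 3, 4]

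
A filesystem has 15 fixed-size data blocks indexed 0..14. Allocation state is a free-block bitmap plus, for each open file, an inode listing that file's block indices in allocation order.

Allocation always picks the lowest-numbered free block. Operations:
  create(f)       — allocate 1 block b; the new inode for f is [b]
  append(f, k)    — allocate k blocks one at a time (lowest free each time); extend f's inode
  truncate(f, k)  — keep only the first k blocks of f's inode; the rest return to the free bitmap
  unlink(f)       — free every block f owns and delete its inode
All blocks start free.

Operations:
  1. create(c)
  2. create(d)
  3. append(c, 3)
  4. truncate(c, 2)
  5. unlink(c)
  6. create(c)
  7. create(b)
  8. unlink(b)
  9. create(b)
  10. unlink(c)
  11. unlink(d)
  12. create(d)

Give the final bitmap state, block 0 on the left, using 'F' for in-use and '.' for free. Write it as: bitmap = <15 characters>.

bitmap = F.F............

after create(c) → c:[0]  free=[F..............]
after create(d) → c:[0], d:[1]  free=[FF.............]
after append(c, 3) → c:[0, 2, 3, 4], d:[1]  free=[FFFFF..........]
after truncate(c, 2) → c:[0, 2], d:[1]  free=[FFF............]
after unlink(c) → d:[1]  free=[.F.............]
after create(c) → c:[0], d:[1]  free=[FF.............]
after create(b) → b:[2], c:[0], d:[1]  free=[FFF............]
after unlink(b) → c:[0], d:[1]  free=[FF.............]
after create(b) → b:[2], c:[0], d:[1]  free=[FFF............]
after unlink(c) → b:[2], d:[1]  free=[.FF............]
after unlink(d) → b:[2]  free=[..F............]
after create(d) → b:[2], d:[0]  free=[F.F............]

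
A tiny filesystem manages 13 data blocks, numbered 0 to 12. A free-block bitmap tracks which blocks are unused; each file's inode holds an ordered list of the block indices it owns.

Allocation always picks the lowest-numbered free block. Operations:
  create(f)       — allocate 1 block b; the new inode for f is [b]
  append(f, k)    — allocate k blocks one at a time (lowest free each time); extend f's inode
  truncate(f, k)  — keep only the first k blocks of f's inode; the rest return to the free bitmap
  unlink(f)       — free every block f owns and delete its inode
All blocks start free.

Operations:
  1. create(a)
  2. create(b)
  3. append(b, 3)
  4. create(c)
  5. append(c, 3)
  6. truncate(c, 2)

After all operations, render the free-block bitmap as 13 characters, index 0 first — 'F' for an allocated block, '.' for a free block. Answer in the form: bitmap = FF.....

bitmap = FFFFFFF......

create(a): bitmap=F............ | a=[0]
create(b): bitmap=FF........... | a=[0] b=[1]
append(b, 3): bitmap=FFFFF........ | a=[0] b=[1, 2, 3, 4]
create(c): bitmap=FFFFFF....... | a=[0] b=[1, 2, 3, 4] c=[5]
append(c, 3): bitmap=FFFFFFFFF.... | a=[0] b=[1, 2, 3, 4] c=[5, 6, 7, 8]
truncate(c, 2): bitmap=FFFFFFF...... | a=[0] b=[1, 2, 3, 4] c=[5, 6]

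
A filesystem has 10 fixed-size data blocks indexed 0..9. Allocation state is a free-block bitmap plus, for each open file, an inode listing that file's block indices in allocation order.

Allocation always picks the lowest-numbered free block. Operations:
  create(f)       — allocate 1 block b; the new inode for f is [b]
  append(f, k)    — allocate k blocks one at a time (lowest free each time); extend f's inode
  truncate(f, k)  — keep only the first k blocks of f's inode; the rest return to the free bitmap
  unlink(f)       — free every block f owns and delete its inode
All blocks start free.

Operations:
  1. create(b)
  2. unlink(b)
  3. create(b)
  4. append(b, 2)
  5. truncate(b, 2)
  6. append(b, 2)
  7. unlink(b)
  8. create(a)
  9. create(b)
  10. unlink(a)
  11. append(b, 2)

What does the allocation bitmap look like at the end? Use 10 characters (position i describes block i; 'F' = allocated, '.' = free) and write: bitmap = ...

after create(b) → b:[0]  free=[F.........]
after unlink(b) →   free=[..........]
after create(b) → b:[0]  free=[F.........]
after append(b, 2) → b:[0, 1, 2]  free=[FFF.......]
after truncate(b, 2) → b:[0, 1]  free=[FF........]
after append(b, 2) → b:[0, 1, 2, 3]  free=[FFFF......]
after unlink(b) →   free=[..........]
after create(a) → a:[0]  free=[F.........]
after create(b) → a:[0], b:[1]  free=[FF........]
after unlink(a) → b:[1]  free=[.F........]
after append(b, 2) → b:[1, 0, 2]  free=[FFF.......]

bitmap = FFF.......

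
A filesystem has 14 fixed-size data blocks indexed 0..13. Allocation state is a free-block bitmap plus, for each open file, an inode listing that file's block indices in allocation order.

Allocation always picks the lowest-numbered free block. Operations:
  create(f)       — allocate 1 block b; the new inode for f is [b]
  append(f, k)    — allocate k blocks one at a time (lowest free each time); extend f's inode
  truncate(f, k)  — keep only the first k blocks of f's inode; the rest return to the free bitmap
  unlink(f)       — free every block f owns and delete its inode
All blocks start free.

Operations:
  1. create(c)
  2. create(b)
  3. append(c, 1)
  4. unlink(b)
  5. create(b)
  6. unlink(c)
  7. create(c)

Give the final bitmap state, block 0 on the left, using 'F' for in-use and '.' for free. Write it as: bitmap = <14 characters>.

bitmap = FF............

create(c): bitmap=F............. | c=[0]
create(b): bitmap=FF............ | b=[1] c=[0]
append(c, 1): bitmap=FFF........... | b=[1] c=[0, 2]
unlink(b): bitmap=F.F........... | c=[0, 2]
create(b): bitmap=FFF........... | b=[1] c=[0, 2]
unlink(c): bitmap=.F............ | b=[1]
create(c): bitmap=FF............ | b=[1] c=[0]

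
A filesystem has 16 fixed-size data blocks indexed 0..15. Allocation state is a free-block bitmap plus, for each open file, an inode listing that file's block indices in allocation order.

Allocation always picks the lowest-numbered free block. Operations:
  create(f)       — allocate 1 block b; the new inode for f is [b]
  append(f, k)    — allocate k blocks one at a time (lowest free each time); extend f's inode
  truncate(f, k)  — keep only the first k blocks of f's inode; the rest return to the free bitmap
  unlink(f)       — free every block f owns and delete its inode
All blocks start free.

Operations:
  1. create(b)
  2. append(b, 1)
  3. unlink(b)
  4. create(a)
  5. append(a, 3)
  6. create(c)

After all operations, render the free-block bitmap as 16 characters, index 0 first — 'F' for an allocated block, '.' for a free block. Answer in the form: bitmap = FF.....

after create(b) → b:[0]  free=[F...............]
after append(b, 1) → b:[0, 1]  free=[FF..............]
after unlink(b) →   free=[................]
after create(a) → a:[0]  free=[F...............]
after append(a, 3) → a:[0, 1, 2, 3]  free=[FFFF............]
after create(c) → a:[0, 1, 2, 3], c:[4]  free=[FFFFF...........]

bitmap = FFFFF...........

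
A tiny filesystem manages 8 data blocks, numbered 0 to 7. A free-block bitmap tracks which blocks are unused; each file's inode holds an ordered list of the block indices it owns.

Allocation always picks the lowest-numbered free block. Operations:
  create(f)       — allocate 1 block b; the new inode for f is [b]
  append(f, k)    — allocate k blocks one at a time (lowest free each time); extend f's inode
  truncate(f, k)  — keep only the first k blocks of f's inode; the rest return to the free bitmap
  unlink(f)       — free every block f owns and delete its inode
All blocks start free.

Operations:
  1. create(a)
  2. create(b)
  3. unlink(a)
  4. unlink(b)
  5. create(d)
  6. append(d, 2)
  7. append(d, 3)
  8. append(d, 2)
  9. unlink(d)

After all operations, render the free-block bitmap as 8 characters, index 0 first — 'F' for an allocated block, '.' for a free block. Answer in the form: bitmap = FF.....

[1] create(a) — a=0 (map F.......)
[2] create(b) — a=0 b=1 (map FF......)
[3] unlink(a) — b=1 (map .F......)
[4] unlink(b) —  (map ........)
[5] create(d) — d=0 (map F.......)
[6] append(d, 2) — d=0,1,2 (map FFF.....)
[7] append(d, 3) — d=0,1,2,3,4,5 (map FFFFFF..)
[8] append(d, 2) — d=0,1,2,3,4,5,6,7 (map FFFFFFFF)
[9] unlink(d) —  (map ........)

bitmap = ........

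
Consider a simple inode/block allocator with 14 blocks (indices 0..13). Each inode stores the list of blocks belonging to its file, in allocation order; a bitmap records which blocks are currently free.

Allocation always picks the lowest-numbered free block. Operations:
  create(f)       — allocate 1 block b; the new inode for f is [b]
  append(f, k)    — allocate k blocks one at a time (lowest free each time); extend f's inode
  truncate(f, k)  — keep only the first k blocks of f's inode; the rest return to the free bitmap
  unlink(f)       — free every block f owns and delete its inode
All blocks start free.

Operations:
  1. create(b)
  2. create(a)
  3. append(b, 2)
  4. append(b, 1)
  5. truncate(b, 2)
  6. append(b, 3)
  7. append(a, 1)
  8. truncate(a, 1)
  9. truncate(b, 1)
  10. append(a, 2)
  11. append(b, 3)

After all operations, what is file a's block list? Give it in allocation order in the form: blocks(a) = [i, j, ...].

  1. create(b)  ⇒  F.............  {b→[0]}
  2. create(a)  ⇒  FF............  {a→[1]; b→[0]}
  3. append(b, 2)  ⇒  FFFF..........  {a→[1]; b→[0, 2, 3]}
  4. append(b, 1)  ⇒  FFFFF.........  {a→[1]; b→[0, 2, 3, 4]}
  5. truncate(b, 2)  ⇒  FFF...........  {a→[1]; b→[0, 2]}
  6. append(b, 3)  ⇒  FFFFFF........  {a→[1]; b→[0, 2, 3, 4, 5]}
  7. append(a, 1)  ⇒  FFFFFFF.......  {a→[1, 6]; b→[0, 2, 3, 4, 5]}
  8. truncate(a, 1)  ⇒  FFFFFF........  {a→[1]; b→[0, 2, 3, 4, 5]}
  9. truncate(b, 1)  ⇒  FF............  {a→[1]; b→[0]}
  10. append(a, 2)  ⇒  FFFF..........  {a→[1, 2, 3]; b→[0]}
  11. append(b, 3)  ⇒  FFFFFFF.......  {a→[1, 2, 3]; b→[0, 4, 5, 6]}

blocks(a) = [1, 2, 3]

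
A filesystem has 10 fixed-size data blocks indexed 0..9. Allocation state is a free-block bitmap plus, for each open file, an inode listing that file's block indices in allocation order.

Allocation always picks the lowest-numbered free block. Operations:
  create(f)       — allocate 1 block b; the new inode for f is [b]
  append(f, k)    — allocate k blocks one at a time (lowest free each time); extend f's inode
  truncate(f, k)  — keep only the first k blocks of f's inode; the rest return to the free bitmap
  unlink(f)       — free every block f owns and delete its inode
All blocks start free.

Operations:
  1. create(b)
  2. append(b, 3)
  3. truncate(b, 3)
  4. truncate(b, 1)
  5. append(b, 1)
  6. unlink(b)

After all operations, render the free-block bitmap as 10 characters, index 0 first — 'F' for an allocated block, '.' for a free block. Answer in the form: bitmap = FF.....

bitmap = ..........

create(b): bitmap=F......... | b=[0]
append(b, 3): bitmap=FFFF...... | b=[0, 1, 2, 3]
truncate(b, 3): bitmap=FFF....... | b=[0, 1, 2]
truncate(b, 1): bitmap=F......... | b=[0]
append(b, 1): bitmap=FF........ | b=[0, 1]
unlink(b): bitmap=.......... | 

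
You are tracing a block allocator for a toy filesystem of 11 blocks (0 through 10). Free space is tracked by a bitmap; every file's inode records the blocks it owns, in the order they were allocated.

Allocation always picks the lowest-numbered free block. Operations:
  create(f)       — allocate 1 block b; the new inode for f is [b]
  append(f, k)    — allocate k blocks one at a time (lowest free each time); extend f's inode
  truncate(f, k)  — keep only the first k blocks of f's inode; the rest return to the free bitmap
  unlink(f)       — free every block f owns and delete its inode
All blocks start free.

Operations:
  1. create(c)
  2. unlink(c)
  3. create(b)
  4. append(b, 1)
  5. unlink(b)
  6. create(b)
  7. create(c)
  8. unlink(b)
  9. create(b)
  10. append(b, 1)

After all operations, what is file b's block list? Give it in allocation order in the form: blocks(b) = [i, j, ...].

blocks(b) = [0, 2]

after create(c) → c:[0]  free=[F..........]
after unlink(c) →   free=[...........]
after create(b) → b:[0]  free=[F..........]
after append(b, 1) → b:[0, 1]  free=[FF.........]
after unlink(b) →   free=[...........]
after create(b) → b:[0]  free=[F..........]
after create(c) → b:[0], c:[1]  free=[FF.........]
after unlink(b) → c:[1]  free=[.F.........]
after create(b) → b:[0], c:[1]  free=[FF.........]
after append(b, 1) → b:[0, 2], c:[1]  free=[FFF........]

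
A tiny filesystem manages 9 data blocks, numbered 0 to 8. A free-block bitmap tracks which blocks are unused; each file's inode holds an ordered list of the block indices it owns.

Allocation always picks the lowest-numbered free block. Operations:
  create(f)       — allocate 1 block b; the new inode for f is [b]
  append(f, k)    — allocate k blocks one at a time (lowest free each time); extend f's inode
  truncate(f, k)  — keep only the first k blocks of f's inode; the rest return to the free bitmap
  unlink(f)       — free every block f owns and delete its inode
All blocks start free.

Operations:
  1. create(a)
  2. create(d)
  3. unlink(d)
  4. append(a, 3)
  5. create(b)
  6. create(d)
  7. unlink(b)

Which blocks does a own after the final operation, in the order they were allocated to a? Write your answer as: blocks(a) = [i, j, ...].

blocks(a) = [0, 1, 2, 3]

create(a): bitmap=F........ | a=[0]
create(d): bitmap=FF....... | a=[0] d=[1]
unlink(d): bitmap=F........ | a=[0]
append(a, 3): bitmap=FFFF..... | a=[0, 1, 2, 3]
create(b): bitmap=FFFFF.... | a=[0, 1, 2, 3] b=[4]
create(d): bitmap=FFFFFF... | a=[0, 1, 2, 3] b=[4] d=[5]
unlink(b): bitmap=FFFF.F... | a=[0, 1, 2, 3] d=[5]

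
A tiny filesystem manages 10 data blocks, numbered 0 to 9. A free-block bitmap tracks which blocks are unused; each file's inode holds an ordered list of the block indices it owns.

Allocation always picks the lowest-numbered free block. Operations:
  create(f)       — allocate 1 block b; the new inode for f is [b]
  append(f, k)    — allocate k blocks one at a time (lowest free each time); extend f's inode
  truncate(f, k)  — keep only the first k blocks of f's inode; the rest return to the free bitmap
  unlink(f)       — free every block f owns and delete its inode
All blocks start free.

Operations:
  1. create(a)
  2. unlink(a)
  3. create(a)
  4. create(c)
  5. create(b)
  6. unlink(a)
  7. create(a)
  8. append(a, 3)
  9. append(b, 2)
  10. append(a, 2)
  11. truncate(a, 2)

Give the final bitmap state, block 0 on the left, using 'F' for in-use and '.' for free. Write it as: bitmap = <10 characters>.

  1. create(a)  ⇒  F.........  {a→[0]}
  2. unlink(a)  ⇒  ..........  {}
  3. create(a)  ⇒  F.........  {a→[0]}
  4. create(c)  ⇒  FF........  {a→[0]; c→[1]}
  5. create(b)  ⇒  FFF.......  {a→[0]; b→[2]; c→[1]}
  6. unlink(a)  ⇒  .FF.......  {b→[2]; c→[1]}
  7. create(a)  ⇒  FFF.......  {a→[0]; b→[2]; c→[1]}
  8. append(a, 3)  ⇒  FFFFFF....  {a→[0, 3, 4, 5]; b→[2]; c→[1]}
  9. append(b, 2)  ⇒  FFFFFFFF..  {a→[0, 3, 4, 5]; b→[2, 6, 7]; c→[1]}
  10. append(a, 2)  ⇒  FFFFFFFFFF  {a→[0, 3, 4, 5, 8, 9]; b→[2, 6, 7]; c→[1]}
  11. truncate(a, 2)  ⇒  FFFF..FF..  {a→[0, 3]; b→[2, 6, 7]; c→[1]}

bitmap = FFFF..FF..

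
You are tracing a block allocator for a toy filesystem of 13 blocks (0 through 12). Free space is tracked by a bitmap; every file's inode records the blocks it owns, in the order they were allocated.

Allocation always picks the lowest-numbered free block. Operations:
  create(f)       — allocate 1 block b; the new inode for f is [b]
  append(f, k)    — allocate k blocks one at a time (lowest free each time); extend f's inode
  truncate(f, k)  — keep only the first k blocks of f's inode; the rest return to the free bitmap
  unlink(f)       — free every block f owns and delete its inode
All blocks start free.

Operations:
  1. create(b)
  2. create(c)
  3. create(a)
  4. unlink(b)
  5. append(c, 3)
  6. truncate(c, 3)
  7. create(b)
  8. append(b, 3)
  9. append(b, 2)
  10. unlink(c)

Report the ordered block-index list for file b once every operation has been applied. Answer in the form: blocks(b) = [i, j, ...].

blocks(b) = [4, 5, 6, 7, 8, 9]

after create(b) → b:[0]  free=[F............]
after create(c) → b:[0], c:[1]  free=[FF...........]
after create(a) → a:[2], b:[0], c:[1]  free=[FFF..........]
after unlink(b) → a:[2], c:[1]  free=[.FF..........]
after append(c, 3) → a:[2], c:[1, 0, 3, 4]  free=[FFFFF........]
after truncate(c, 3) → a:[2], c:[1, 0, 3]  free=[FFFF.........]
after create(b) → a:[2], b:[4], c:[1, 0, 3]  free=[FFFFF........]
after append(b, 3) → a:[2], b:[4, 5, 6, 7], c:[1, 0, 3]  free=[FFFFFFFF.....]
after append(b, 2) → a:[2], b:[4, 5, 6, 7, 8, 9], c:[1, 0, 3]  free=[FFFFFFFFFF...]
after unlink(c) → a:[2], b:[4, 5, 6, 7, 8, 9]  free=[..F.FFFFFF...]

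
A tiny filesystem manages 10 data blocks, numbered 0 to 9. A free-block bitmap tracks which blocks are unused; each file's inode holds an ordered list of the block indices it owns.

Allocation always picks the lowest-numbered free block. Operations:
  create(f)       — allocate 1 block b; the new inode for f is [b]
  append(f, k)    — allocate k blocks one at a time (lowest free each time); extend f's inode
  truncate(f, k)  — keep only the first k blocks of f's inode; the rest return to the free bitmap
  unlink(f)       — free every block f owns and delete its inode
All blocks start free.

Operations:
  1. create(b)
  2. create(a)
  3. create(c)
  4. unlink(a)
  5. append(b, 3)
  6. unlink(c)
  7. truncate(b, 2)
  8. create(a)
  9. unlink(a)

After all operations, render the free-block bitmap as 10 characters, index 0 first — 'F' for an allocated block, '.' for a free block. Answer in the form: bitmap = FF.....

bitmap = FF........

[1] create(b) — b=0 (map F.........)
[2] create(a) — a=1 b=0 (map FF........)
[3] create(c) — a=1 b=0 c=2 (map FFF.......)
[4] unlink(a) — b=0 c=2 (map F.F.......)
[5] append(b, 3) — b=0,1,3,4 c=2 (map FFFFF.....)
[6] unlink(c) — b=0,1,3,4 (map FF.FF.....)
[7] truncate(b, 2) — b=0,1 (map FF........)
[8] create(a) — a=2 b=0,1 (map FFF.......)
[9] unlink(a) — b=0,1 (map FF........)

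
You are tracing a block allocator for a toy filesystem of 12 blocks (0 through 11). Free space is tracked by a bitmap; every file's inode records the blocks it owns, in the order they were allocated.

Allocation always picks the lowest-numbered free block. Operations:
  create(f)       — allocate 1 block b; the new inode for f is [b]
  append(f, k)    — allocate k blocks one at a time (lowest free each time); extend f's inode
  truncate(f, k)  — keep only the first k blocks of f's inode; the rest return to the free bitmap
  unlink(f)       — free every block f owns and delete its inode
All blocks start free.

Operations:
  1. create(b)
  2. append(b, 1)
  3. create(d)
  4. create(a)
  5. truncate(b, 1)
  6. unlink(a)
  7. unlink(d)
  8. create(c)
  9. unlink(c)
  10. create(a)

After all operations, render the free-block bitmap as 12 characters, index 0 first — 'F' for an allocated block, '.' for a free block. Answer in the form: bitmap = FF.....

  1. create(b)  ⇒  F...........  {b→[0]}
  2. append(b, 1)  ⇒  FF..........  {b→[0, 1]}
  3. create(d)  ⇒  FFF.........  {b→[0, 1]; d→[2]}
  4. create(a)  ⇒  FFFF........  {a→[3]; b→[0, 1]; d→[2]}
  5. truncate(b, 1)  ⇒  F.FF........  {a→[3]; b→[0]; d→[2]}
  6. unlink(a)  ⇒  F.F.........  {b→[0]; d→[2]}
  7. unlink(d)  ⇒  F...........  {b→[0]}
  8. create(c)  ⇒  FF..........  {b→[0]; c→[1]}
  9. unlink(c)  ⇒  F...........  {b→[0]}
  10. create(a)  ⇒  FF..........  {a→[1]; b→[0]}

bitmap = FF..........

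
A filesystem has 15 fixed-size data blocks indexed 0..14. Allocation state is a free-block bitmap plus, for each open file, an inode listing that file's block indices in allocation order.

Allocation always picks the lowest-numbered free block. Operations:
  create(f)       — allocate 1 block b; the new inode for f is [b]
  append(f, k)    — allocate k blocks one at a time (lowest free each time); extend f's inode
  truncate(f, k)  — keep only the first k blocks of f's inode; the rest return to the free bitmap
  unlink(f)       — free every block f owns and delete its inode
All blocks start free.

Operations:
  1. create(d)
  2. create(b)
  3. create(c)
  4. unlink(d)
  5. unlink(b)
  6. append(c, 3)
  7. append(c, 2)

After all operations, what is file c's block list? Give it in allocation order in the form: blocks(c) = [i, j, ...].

  1. create(d)  ⇒  F..............  {d→[0]}
  2. create(b)  ⇒  FF.............  {b→[1]; d→[0]}
  3. create(c)  ⇒  FFF............  {b→[1]; c→[2]; d→[0]}
  4. unlink(d)  ⇒  .FF............  {b→[1]; c→[2]}
  5. unlink(b)  ⇒  ..F............  {c→[2]}
  6. append(c, 3)  ⇒  FFFF...........  {c→[2, 0, 1, 3]}
  7. append(c, 2)  ⇒  FFFFFF.........  {c→[2, 0, 1, 3, 4, 5]}

blocks(c) = [2, 0, 1, 3, 4, 5]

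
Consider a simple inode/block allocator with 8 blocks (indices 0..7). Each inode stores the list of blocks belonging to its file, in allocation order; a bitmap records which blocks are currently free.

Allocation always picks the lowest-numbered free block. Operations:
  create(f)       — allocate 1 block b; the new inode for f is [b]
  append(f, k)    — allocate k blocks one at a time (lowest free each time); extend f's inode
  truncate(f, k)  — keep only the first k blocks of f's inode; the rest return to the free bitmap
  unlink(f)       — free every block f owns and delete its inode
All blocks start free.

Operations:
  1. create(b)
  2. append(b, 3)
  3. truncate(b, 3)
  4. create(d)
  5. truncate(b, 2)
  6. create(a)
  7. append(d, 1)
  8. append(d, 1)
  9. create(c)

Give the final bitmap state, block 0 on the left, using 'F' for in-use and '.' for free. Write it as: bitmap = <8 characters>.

after create(b) → b:[0]  free=[F.......]
after append(b, 3) → b:[0, 1, 2, 3]  free=[FFFF....]
after truncate(b, 3) → b:[0, 1, 2]  free=[FFF.....]
after create(d) → b:[0, 1, 2], d:[3]  free=[FFFF....]
after truncate(b, 2) → b:[0, 1], d:[3]  free=[FF.F....]
after create(a) → a:[2], b:[0, 1], d:[3]  free=[FFFF....]
after append(d, 1) → a:[2], b:[0, 1], d:[3, 4]  free=[FFFFF...]
after append(d, 1) → a:[2], b:[0, 1], d:[3, 4, 5]  free=[FFFFFF..]
after create(c) → a:[2], b:[0, 1], c:[6], d:[3, 4, 5]  free=[FFFFFFF.]

bitmap = FFFFFFF.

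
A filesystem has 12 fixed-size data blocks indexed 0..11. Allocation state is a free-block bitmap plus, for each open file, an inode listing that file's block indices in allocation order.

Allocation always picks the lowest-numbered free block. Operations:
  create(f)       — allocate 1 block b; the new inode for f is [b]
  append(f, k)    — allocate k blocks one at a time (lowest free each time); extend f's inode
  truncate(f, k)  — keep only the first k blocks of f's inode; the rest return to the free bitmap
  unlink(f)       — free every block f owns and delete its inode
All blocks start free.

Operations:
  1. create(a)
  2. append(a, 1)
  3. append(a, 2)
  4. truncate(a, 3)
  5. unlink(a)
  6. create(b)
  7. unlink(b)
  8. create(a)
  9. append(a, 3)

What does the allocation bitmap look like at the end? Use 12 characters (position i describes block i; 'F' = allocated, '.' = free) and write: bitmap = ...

[1] create(a) — a=0 (map F...........)
[2] append(a, 1) — a=0,1 (map FF..........)
[3] append(a, 2) — a=0,1,2,3 (map FFFF........)
[4] truncate(a, 3) — a=0,1,2 (map FFF.........)
[5] unlink(a) —  (map ............)
[6] create(b) — b=0 (map F...........)
[7] unlink(b) —  (map ............)
[8] create(a) — a=0 (map F...........)
[9] append(a, 3) — a=0,1,2,3 (map FFFF........)

bitmap = FFFF........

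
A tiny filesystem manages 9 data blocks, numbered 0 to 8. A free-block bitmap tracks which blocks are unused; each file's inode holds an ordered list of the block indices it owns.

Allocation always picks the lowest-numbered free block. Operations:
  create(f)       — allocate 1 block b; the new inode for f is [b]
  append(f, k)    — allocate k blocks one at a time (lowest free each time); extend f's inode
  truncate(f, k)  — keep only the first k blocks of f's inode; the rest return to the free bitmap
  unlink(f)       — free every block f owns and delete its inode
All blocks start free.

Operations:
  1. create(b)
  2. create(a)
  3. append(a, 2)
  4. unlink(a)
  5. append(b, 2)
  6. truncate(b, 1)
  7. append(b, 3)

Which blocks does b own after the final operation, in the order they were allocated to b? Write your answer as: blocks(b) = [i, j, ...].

blocks(b) = [0, 1, 2, 3]

create(b): bitmap=F........ | b=[0]
create(a): bitmap=FF....... | a=[1] b=[0]
append(a, 2): bitmap=FFFF..... | a=[1, 2, 3] b=[0]
unlink(a): bitmap=F........ | b=[0]
append(b, 2): bitmap=FFF...... | b=[0, 1, 2]
truncate(b, 1): bitmap=F........ | b=[0]
append(b, 3): bitmap=FFFF..... | b=[0, 1, 2, 3]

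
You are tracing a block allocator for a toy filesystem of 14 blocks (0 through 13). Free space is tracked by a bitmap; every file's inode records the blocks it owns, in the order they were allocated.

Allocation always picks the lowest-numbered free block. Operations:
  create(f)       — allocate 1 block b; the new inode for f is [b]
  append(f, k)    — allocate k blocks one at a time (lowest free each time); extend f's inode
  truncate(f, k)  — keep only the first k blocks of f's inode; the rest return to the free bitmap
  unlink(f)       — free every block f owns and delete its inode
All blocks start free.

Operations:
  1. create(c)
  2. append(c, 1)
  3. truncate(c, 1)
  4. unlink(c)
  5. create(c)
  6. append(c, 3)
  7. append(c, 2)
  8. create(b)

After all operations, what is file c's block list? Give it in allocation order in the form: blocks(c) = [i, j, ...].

[1] create(c) — c=0 (map F.............)
[2] append(c, 1) — c=0,1 (map FF............)
[3] truncate(c, 1) — c=0 (map F.............)
[4] unlink(c) —  (map ..............)
[5] create(c) — c=0 (map F.............)
[6] append(c, 3) — c=0,1,2,3 (map FFFF..........)
[7] append(c, 2) — c=0,1,2,3,4,5 (map FFFFFF........)
[8] create(b) — b=6 c=0,1,2,3,4,5 (map FFFFFFF.......)

blocks(c) = [0, 1, 2, 3, 4, 5]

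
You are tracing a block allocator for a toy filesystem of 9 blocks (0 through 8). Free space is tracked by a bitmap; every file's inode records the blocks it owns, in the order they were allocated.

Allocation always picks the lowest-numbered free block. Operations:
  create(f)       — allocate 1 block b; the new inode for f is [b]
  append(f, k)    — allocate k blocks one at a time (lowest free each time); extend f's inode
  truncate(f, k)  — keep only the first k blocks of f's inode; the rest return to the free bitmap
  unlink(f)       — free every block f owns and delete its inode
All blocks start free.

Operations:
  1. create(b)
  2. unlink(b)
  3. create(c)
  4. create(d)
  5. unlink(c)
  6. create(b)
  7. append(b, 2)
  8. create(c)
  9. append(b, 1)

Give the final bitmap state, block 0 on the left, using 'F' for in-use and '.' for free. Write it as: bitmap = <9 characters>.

bitmap = FFFFFF...

after create(b) → b:[0]  free=[F........]
after unlink(b) →   free=[.........]
after create(c) → c:[0]  free=[F........]
after create(d) → c:[0], d:[1]  free=[FF.......]
after unlink(c) → d:[1]  free=[.F.......]
after create(b) → b:[0], d:[1]  free=[FF.......]
after append(b, 2) → b:[0, 2, 3], d:[1]  free=[FFFF.....]
after create(c) → b:[0, 2, 3], c:[4], d:[1]  free=[FFFFF....]
after append(b, 1) → b:[0, 2, 3, 5], c:[4], d:[1]  free=[FFFFFF...]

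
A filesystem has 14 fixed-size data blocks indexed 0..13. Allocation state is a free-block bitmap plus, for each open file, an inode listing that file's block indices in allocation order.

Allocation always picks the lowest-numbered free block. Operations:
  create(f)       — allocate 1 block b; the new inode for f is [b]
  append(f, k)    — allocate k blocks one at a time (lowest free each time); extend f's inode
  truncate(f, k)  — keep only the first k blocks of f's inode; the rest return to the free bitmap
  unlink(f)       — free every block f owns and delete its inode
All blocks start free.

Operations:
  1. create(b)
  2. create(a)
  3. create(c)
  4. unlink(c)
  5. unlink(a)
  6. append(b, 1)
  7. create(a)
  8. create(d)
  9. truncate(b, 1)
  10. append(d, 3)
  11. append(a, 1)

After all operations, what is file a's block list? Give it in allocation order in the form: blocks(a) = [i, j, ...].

blocks(a) = [2, 6]

create(b): bitmap=F............. | b=[0]
create(a): bitmap=FF............ | a=[1] b=[0]
create(c): bitmap=FFF........... | a=[1] b=[0] c=[2]
unlink(c): bitmap=FF............ | a=[1] b=[0]
unlink(a): bitmap=F............. | b=[0]
append(b, 1): bitmap=FF............ | b=[0, 1]
create(a): bitmap=FFF........... | a=[2] b=[0, 1]
create(d): bitmap=FFFF.......... | a=[2] b=[0, 1] d=[3]
truncate(b, 1): bitmap=F.FF.......... | a=[2] b=[0] d=[3]
append(d, 3): bitmap=FFFFFF........ | a=[2] b=[0] d=[3, 1, 4, 5]
append(a, 1): bitmap=FFFFFFF....... | a=[2, 6] b=[0] d=[3, 1, 4, 5]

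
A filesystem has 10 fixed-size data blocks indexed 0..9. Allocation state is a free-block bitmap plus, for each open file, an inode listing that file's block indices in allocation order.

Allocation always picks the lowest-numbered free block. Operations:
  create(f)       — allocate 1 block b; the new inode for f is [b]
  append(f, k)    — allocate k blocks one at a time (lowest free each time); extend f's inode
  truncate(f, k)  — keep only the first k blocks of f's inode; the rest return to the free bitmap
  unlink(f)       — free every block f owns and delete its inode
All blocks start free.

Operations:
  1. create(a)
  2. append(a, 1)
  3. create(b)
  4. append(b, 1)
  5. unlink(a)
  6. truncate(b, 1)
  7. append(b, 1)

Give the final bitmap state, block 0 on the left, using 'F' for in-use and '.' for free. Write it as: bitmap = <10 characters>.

bitmap = F.F.......

after create(a) → a:[0]  free=[F.........]
after append(a, 1) → a:[0, 1]  free=[FF........]
after create(b) → a:[0, 1], b:[2]  free=[FFF.......]
after append(b, 1) → a:[0, 1], b:[2, 3]  free=[FFFF......]
after unlink(a) → b:[2, 3]  free=[..FF......]
after truncate(b, 1) → b:[2]  free=[..F.......]
after append(b, 1) → b:[2, 0]  free=[F.F.......]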